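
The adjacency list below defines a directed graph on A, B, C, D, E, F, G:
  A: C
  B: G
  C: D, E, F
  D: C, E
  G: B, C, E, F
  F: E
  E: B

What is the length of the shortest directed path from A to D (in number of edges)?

Distance 0: A.
Distance 1: C.
Distance 2: D, E, F — contains D.

2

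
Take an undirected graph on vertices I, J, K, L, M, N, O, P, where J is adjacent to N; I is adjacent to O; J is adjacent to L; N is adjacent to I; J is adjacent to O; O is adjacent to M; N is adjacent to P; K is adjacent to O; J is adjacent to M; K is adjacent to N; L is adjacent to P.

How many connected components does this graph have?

1

From I: component {I, J, K, L, M, N, O, P}.
That's 1 component.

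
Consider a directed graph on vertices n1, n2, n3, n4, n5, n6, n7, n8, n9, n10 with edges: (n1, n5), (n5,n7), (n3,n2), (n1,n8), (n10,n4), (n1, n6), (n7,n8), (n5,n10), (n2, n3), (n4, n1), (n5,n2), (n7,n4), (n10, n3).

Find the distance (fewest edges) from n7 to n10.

4

Distance 0: n7.
Distance 1: n4, n8.
Distance 2: n1.
Distance 3: n5, n6.
Distance 4: n2, n10 — contains n10.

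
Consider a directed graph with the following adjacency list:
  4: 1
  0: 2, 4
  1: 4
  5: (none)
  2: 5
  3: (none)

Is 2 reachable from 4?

No

Explore from 4.
Distance 1: reach 1.
The search from 4 is exhausted; no directed path reaches 2.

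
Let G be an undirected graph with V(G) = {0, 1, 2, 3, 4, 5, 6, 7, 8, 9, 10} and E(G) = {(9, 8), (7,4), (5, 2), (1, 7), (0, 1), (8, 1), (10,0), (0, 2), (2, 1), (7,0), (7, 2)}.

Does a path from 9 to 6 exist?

Explore from 9.
Distance 1: reach 8.
Distance 2: reach 1.
Distance 3: reach 0, 2, 7.
Distance 4: reach 4, 5, 10.
The search is exhausted without reaching 6; it lies in a different component.

No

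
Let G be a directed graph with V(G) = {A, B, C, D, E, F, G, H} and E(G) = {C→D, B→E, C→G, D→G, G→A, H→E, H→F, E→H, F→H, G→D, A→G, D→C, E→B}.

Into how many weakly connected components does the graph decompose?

From A: component {A, C, D, G}.
From B: component {B, E, F, H}.
That's 2 components.

2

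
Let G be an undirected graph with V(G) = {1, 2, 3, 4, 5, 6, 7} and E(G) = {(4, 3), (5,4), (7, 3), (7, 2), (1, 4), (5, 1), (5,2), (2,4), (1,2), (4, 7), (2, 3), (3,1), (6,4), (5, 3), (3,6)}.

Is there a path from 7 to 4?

Yes

Explore from 7.
Distance 1: reach 2, 3, 4.
Found 4.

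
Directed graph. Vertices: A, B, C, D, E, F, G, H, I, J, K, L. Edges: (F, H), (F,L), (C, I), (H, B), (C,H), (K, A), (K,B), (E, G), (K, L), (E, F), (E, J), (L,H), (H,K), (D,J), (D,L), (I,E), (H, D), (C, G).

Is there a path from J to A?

J has no outgoing edges, so nothing is reachable from it.

No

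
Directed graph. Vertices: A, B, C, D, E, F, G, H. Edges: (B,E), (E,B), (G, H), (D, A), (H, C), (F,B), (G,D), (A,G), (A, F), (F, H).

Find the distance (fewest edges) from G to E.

5

Distance 0: G.
Distance 1: D, H.
Distance 2: A, C.
Distance 3: F.
Distance 4: B.
Distance 5: E — contains E.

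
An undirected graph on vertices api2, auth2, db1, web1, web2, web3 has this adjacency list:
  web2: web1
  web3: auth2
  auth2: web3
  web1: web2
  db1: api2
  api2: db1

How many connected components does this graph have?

From api2: component {api2, db1}.
From auth2: component {auth2, web3}.
From web1: component {web1, web2}.
That's 3 components.

3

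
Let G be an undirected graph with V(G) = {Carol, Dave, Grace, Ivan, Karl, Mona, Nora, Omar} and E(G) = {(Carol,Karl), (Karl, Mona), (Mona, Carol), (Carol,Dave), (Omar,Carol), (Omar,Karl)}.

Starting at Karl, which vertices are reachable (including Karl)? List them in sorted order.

Carol, Dave, Karl, Mona, Omar

Start at Karl.
Its neighbours: Carol, Mona, Omar.
Then their neighbours: Dave.
Nothing further is reachable.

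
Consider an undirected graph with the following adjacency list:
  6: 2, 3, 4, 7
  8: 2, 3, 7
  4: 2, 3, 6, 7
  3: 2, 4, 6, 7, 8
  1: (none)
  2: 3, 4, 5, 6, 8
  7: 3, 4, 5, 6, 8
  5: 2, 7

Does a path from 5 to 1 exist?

No

Explore from 5.
Distance 1: reach 2, 7.
Distance 2: reach 3, 4, 6, 8.
The search is exhausted without reaching 1; it lies in a different component.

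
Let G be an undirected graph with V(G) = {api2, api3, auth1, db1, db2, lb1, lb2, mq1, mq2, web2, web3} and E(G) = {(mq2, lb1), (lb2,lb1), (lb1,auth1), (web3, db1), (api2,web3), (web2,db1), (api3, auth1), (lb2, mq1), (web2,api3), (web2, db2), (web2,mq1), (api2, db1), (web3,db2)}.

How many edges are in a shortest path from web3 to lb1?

Distance 0: web3.
Distance 1: api2, db1, db2.
Distance 2: web2.
Distance 3: api3, mq1.
Distance 4: auth1, lb2.
Distance 5: lb1 — contains lb1.

5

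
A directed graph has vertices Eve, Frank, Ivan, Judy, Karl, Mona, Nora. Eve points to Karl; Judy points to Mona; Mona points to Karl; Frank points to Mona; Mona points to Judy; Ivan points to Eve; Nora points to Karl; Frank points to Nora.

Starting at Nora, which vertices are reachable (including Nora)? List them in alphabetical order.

Start at Nora.
Its neighbours: Karl.
Nothing further is reachable.

Karl, Nora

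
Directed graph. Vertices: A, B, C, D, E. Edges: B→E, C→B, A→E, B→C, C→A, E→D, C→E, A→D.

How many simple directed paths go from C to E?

3

C→A→E
C→B→E
C→E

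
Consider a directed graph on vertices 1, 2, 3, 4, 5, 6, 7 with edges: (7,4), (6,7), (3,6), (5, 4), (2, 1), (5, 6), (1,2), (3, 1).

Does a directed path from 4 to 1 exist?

No

4 has no outgoing edges, so nothing is reachable from it.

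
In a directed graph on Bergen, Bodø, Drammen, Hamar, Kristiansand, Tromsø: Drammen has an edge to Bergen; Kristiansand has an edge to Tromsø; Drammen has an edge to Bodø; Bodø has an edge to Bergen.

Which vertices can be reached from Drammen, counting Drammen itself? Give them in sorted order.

Bergen, Bodø, Drammen

Start at Drammen.
Its neighbours: Bergen, Bodø.
Nothing further is reachable.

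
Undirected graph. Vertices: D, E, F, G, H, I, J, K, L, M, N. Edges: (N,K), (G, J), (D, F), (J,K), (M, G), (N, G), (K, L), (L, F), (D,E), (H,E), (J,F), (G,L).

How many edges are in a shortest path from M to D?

Distance 0: M.
Distance 1: G.
Distance 2: J, L, N.
Distance 3: F, K.
Distance 4: D — contains D.

4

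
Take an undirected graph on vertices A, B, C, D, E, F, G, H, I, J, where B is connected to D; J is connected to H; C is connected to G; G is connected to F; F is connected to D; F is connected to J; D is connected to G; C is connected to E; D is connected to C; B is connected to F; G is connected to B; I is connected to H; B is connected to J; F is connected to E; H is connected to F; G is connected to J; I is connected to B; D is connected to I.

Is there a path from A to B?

A has no edges, so nothing is reachable from it.

No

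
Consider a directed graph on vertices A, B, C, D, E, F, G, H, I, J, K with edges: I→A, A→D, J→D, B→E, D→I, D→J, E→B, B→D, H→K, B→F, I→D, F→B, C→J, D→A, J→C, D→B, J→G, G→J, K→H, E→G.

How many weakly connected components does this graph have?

2

From A: component {A, B, C, D, E, F, G, I, J}.
From H: component {H, K}.
That's 2 components.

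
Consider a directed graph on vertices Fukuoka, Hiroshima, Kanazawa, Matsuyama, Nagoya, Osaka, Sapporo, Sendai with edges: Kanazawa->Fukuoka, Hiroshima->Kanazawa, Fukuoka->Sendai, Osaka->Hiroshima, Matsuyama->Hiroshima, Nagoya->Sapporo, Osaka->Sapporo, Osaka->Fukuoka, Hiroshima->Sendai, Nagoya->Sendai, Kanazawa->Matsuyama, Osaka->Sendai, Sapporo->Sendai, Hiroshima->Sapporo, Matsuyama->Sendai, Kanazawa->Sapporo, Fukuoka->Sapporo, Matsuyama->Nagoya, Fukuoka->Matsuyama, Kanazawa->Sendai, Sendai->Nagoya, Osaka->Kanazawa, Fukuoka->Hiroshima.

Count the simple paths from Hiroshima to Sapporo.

Hiroshima→Kanazawa→Fukuoka→Matsuyama→Nagoya→Sapporo
Hiroshima→Kanazawa→Fukuoka→Matsuyama→Sendai→Nagoya→Sapporo
Hiroshima→Kanazawa→Fukuoka→Sapporo
Hiroshima→Kanazawa→Fukuoka→Sendai→Nagoya→Sapporo
Hiroshima→Kanazawa→Matsuyama→Nagoya→Sapporo
Hiroshima→Kanazawa→Matsuyama→Sendai→Nagoya→Sapporo
Hiroshima→Kanazawa→Sapporo
Hiroshima→Kanazawa→Sendai→Nagoya→Sapporo
Hiroshima→Sapporo
Hiroshima→Sendai→Nagoya→Sapporo

10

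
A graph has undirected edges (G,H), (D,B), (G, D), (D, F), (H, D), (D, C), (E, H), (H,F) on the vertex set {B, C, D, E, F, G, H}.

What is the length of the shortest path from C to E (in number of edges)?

Distance 0: C.
Distance 1: D.
Distance 2: B, F, G, H.
Distance 3: E — contains E.

3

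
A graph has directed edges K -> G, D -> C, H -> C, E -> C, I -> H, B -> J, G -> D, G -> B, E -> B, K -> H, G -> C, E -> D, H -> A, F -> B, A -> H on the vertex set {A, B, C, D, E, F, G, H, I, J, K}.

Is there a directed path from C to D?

No

C has no outgoing edges, so nothing is reachable from it.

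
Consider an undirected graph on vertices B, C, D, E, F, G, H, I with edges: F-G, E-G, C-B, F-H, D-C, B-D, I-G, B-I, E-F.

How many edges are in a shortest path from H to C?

5

Distance 0: H.
Distance 1: F.
Distance 2: E, G.
Distance 3: I.
Distance 4: B.
Distance 5: C, D — contains C.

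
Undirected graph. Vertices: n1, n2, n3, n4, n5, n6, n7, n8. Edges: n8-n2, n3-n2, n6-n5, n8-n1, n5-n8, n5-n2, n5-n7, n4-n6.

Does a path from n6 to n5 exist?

Yes

Explore from n6.
Distance 1: reach n4, n5.
Found n5.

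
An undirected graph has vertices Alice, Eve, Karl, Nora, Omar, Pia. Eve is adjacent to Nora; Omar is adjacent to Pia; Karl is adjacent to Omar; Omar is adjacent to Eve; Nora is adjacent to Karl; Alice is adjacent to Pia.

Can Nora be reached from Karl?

Explore from Karl.
Distance 1: reach Nora, Omar.
Found Nora.

Yes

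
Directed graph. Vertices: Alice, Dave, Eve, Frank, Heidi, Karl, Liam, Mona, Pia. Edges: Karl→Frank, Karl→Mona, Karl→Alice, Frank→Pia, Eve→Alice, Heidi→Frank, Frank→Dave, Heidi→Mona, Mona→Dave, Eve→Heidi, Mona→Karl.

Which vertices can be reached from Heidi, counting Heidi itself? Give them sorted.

Start at Heidi.
Its neighbours: Frank, Mona.
Then their neighbours: Dave, Karl, Pia.
Then next layer: Alice.
Nothing further is reachable.

Alice, Dave, Frank, Heidi, Karl, Mona, Pia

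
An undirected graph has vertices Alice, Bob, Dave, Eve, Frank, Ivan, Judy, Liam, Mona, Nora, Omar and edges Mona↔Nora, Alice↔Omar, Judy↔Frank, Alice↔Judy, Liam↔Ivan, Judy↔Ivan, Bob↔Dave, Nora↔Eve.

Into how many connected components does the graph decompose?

3

From Alice: component {Alice, Frank, Ivan, Judy, Liam, Omar}.
From Bob: component {Bob, Dave}.
From Eve: component {Eve, Mona, Nora}.
That's 3 components.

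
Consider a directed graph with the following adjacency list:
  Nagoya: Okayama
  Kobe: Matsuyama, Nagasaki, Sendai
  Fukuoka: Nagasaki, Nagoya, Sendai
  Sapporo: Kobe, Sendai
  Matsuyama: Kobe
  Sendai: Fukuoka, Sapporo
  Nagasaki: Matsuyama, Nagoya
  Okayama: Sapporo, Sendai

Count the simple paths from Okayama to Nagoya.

8

Okayama→Sapporo→Kobe→Nagasaki→Nagoya
Okayama→Sapporo→Kobe→Sendai→Fukuoka→Nagasaki→Nagoya
Okayama→Sapporo→Kobe→Sendai→Fukuoka→Nagoya
Okayama→Sapporo→Sendai→Fukuoka→Nagasaki→Nagoya
Okayama→Sapporo→Sendai→Fukuoka→Nagoya
Okayama→Sendai→Fukuoka→Nagasaki→Nagoya
Okayama→Sendai→Fukuoka→Nagoya
Okayama→Sendai→Sapporo→Kobe→Nagasaki→Nagoya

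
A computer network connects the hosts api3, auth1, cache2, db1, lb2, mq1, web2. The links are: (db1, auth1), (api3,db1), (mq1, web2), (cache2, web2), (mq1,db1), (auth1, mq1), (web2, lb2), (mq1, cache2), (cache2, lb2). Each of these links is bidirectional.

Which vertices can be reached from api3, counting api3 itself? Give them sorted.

api3, auth1, cache2, db1, lb2, mq1, web2

Start at api3.
Its neighbours: db1.
Then their neighbours: auth1, mq1.
Then next layer: cache2, web2.
Then next layer: lb2.
Every vertex is now reached.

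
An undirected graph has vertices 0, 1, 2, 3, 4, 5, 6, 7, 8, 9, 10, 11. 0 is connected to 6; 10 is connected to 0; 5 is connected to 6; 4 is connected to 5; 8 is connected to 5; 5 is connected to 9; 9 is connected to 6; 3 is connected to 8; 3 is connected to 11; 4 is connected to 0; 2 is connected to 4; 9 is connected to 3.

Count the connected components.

3

From 0: component {0, 2, 3, 4, 5, 6, 8, 9, 10, 11}.
From 1: component {1}.
From 7: component {7}.
That's 3 components.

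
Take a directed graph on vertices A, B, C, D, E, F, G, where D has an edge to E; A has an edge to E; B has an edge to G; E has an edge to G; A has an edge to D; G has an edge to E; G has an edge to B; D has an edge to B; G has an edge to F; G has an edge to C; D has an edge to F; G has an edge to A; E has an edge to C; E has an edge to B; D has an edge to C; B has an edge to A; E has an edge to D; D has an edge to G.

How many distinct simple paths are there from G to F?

7

G→A→D→F
G→A→E→D→F
G→B→A→D→F
G→B→A→E→D→F
G→E→B→A→D→F
G→E→D→F
G→F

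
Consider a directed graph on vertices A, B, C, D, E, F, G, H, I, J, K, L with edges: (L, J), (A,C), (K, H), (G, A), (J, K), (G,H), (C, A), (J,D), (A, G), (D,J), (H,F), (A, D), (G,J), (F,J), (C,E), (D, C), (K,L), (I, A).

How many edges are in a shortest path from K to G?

6

Distance 0: K.
Distance 1: H, L.
Distance 2: F, J.
Distance 3: D.
Distance 4: C.
Distance 5: A, E.
Distance 6: G — contains G.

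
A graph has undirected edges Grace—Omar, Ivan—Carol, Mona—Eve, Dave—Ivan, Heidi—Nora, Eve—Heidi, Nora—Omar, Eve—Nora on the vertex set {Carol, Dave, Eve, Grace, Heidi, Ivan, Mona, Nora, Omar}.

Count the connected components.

From Carol: component {Carol, Dave, Ivan}.
From Eve: component {Eve, Grace, Heidi, Mona, Nora, Omar}.
That's 2 components.

2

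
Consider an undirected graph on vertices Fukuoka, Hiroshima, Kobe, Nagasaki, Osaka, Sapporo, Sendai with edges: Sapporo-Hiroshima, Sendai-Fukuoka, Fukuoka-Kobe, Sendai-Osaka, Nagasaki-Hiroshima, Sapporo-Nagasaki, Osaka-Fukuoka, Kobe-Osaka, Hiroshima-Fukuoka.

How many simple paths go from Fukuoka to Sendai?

3

Fukuoka–Kobe–Osaka–Sendai
Fukuoka–Osaka–Sendai
Fukuoka–Sendai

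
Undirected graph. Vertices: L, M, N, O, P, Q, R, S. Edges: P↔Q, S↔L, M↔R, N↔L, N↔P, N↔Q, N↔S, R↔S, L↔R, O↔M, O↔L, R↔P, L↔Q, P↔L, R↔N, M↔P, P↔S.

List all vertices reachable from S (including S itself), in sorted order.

L, M, N, O, P, Q, R, S

Start at S.
Its neighbours: L, N, P, R.
Then their neighbours: M, O, Q.
Every vertex is now reached.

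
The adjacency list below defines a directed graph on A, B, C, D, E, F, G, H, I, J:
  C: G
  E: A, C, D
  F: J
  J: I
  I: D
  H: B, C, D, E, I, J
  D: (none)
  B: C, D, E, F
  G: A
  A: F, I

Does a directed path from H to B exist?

Yes

Explore from H.
Distance 1: reach B, C, D, E, I, J.
Found B.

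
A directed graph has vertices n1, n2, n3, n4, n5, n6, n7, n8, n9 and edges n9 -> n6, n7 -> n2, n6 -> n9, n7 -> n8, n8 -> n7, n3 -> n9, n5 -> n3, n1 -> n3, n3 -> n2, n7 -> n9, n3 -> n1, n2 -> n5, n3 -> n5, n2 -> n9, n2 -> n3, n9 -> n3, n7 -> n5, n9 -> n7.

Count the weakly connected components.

From n1: component {n1, n2, n3, n5, n6, n7, n8, n9}.
From n4: component {n4}.
That's 2 components.

2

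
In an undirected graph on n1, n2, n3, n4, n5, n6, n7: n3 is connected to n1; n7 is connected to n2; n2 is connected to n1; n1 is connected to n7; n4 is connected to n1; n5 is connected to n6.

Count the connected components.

From n1: component {n1, n2, n3, n4, n7}.
From n5: component {n5, n6}.
That's 2 components.

2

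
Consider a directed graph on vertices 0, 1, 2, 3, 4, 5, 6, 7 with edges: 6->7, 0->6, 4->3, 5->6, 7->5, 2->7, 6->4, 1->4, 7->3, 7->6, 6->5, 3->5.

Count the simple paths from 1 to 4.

1

1→4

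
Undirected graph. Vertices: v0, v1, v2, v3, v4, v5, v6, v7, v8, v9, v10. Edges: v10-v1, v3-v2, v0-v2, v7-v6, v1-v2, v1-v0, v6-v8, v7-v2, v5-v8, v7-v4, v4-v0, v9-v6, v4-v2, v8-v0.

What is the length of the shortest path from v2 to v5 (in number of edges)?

3

Distance 0: v2.
Distance 1: v0, v1, v3, v4, v7.
Distance 2: v6, v8, v10.
Distance 3: v5, v9 — contains v5.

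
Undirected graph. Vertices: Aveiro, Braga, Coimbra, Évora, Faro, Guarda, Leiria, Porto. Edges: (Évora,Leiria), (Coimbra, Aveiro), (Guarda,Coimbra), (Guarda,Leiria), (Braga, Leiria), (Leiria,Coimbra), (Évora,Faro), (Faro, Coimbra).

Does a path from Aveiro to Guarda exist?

Explore from Aveiro.
Distance 1: reach Coimbra.
Distance 2: reach Faro, Guarda, Leiria.
Found Guarda.

Yes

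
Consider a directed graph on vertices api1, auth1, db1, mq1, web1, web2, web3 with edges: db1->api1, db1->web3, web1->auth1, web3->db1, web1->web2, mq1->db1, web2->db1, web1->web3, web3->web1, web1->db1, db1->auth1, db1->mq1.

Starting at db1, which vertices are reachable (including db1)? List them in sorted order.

Start at db1.
Its neighbours: api1, auth1, mq1, web3.
Then their neighbours: web1.
Then next layer: web2.
Every vertex is now reached.

api1, auth1, db1, mq1, web1, web2, web3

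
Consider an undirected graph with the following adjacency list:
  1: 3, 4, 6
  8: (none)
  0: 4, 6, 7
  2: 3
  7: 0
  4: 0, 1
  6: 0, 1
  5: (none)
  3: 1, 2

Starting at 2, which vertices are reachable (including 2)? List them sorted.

Start at 2.
Its neighbours: 3.
Then their neighbours: 1.
Then next layer: 4, 6.
Then next layer: 0.
Then next layer: 7.
Nothing further is reachable.

0, 1, 2, 3, 4, 6, 7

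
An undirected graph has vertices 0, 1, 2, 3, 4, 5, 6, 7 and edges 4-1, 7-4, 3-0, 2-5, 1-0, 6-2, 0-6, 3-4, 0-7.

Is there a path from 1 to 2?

Explore from 1.
Distance 1: reach 0, 4.
Distance 2: reach 3, 6, 7.
Distance 3: reach 2.
Found 2.

Yes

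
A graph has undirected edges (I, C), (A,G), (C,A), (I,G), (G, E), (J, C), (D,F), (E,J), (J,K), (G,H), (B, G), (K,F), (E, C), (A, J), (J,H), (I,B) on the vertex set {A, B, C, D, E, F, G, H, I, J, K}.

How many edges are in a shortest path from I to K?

Distance 0: I.
Distance 1: B, C, G.
Distance 2: A, E, H, J.
Distance 3: K — contains K.

3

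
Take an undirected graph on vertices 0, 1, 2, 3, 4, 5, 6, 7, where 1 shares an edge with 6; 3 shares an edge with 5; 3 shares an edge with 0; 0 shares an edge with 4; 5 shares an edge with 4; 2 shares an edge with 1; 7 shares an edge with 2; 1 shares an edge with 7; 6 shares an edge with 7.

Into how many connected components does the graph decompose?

From 0: component {0, 3, 4, 5}.
From 1: component {1, 2, 6, 7}.
That's 2 components.

2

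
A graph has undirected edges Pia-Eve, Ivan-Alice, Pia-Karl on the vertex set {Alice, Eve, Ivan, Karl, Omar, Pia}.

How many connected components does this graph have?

From Alice: component {Alice, Ivan}.
From Eve: component {Eve, Karl, Pia}.
From Omar: component {Omar}.
That's 3 components.

3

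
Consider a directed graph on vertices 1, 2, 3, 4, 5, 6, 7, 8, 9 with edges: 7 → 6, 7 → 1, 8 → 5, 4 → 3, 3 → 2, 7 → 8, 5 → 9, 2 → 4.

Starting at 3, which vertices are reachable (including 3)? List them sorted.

2, 3, 4

Start at 3.
Its neighbours: 2.
Then their neighbours: 4.
Nothing further is reachable.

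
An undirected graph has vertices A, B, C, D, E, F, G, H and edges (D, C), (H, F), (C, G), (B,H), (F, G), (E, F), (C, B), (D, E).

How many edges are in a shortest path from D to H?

3

Distance 0: D.
Distance 1: C, E.
Distance 2: B, F, G.
Distance 3: H — contains H.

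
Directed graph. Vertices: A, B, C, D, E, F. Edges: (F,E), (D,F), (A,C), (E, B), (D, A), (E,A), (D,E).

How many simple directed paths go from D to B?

2

D→E→B
D→F→E→B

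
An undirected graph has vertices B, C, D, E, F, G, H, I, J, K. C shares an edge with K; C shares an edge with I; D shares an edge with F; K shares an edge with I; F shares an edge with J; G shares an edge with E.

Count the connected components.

5

From B: component {B}.
From C: component {C, I, K}.
From D: component {D, F, J}.
From E: component {E, G}.
From H: component {H}.
That's 5 components.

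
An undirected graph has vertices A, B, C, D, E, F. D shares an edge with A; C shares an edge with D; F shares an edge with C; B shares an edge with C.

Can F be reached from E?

E has no edges, so nothing is reachable from it.

No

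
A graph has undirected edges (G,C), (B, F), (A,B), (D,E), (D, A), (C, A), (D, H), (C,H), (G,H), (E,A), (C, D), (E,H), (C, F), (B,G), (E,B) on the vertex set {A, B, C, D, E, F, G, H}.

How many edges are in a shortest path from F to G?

2

Distance 0: F.
Distance 1: B, C.
Distance 2: A, D, E, G, H — contains G.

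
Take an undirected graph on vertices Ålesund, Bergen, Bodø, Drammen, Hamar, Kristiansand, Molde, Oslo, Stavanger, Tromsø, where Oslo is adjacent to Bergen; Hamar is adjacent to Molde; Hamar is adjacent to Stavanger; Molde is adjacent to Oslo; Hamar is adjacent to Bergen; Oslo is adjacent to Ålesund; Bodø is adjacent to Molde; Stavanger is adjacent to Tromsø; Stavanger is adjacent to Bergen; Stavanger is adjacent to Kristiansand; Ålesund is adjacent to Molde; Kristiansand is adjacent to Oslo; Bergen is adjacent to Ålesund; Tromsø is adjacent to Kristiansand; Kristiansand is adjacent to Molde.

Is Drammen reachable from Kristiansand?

Explore from Kristiansand.
Distance 1: reach Molde, Oslo, Stavanger, Tromsø.
Distance 2: reach Ålesund, Bergen, Bodø, Hamar.
The search is exhausted without reaching Drammen; it lies in a different component.

No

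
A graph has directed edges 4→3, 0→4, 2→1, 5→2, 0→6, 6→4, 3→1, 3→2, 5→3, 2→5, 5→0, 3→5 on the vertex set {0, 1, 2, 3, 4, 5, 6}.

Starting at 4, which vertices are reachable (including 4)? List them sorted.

Start at 4.
Its neighbours: 3.
Then their neighbours: 1, 2, 5.
Then next layer: 0.
Then next layer: 6.
Every vertex is now reached.

0, 1, 2, 3, 4, 5, 6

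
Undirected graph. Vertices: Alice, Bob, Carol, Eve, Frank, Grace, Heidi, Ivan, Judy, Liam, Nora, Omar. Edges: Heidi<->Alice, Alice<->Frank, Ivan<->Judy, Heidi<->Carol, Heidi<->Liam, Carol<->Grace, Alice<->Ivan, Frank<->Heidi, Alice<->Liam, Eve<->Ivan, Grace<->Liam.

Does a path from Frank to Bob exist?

No

Explore from Frank.
Distance 1: reach Alice, Heidi.
Distance 2: reach Carol, Ivan, Liam.
Distance 3: reach Eve, Grace, Judy.
The search is exhausted without reaching Bob; it lies in a different component.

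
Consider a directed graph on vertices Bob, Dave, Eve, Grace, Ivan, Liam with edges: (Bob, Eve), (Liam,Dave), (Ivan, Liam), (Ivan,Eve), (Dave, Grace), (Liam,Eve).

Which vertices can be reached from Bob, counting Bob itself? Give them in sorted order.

Start at Bob.
Its neighbours: Eve.
Nothing further is reachable.

Bob, Eve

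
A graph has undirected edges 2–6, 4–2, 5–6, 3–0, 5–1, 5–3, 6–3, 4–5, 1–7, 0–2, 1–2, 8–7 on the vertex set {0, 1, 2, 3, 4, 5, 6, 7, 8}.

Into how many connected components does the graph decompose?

1

From 0: component {0, 1, 2, 3, 4, 5, 6, 7, 8}.
That's 1 component.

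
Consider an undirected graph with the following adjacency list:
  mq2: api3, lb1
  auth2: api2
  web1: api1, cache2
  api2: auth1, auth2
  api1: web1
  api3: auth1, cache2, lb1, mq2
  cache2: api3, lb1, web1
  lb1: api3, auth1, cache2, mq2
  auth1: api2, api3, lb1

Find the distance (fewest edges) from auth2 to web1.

Distance 0: auth2.
Distance 1: api2.
Distance 2: auth1.
Distance 3: api3, lb1.
Distance 4: cache2, mq2.
Distance 5: web1 — contains web1.

5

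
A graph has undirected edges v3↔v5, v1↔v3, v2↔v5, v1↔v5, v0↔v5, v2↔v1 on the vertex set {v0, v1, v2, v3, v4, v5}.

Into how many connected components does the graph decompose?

2

From v0: component {v0, v1, v2, v3, v5}.
From v4: component {v4}.
That's 2 components.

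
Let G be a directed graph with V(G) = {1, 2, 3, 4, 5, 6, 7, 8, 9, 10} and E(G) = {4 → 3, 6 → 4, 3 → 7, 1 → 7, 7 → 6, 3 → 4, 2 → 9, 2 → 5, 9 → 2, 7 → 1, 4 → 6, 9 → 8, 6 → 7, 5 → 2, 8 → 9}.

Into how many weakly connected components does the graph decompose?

From 1: component {1, 3, 4, 6, 7}.
From 2: component {2, 5, 8, 9}.
From 10: component {10}.
That's 3 components.

3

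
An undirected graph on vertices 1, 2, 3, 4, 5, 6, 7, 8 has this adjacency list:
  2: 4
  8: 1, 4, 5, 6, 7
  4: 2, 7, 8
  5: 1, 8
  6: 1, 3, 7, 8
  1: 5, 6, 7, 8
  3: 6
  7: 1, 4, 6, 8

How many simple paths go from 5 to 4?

5–1–6–7–4
5–1–6–7–8–4
5–1–6–8–4
5–1–6–8–7–4
5–1–7–4
5–1–7–6–8–4
5–1–7–8–4
5–1–8–4
... and 8 more.

16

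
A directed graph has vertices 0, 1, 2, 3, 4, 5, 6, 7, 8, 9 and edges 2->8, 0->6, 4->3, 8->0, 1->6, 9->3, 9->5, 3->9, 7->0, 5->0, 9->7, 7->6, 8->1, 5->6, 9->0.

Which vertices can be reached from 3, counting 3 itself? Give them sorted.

Start at 3.
Its neighbours: 9.
Then their neighbours: 0, 5, 7.
Then next layer: 6.
Nothing further is reachable.

0, 3, 5, 6, 7, 9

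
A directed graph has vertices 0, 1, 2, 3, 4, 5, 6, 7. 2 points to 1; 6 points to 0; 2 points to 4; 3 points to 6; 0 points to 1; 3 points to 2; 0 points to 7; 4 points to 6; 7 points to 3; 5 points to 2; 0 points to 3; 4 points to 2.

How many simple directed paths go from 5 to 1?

5→2→1
5→2→4→6→0→1

2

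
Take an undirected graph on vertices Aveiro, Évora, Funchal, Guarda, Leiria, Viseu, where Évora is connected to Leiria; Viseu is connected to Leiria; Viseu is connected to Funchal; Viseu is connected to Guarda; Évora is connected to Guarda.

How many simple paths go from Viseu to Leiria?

2

Viseu–Guarda–Évora–Leiria
Viseu–Leiria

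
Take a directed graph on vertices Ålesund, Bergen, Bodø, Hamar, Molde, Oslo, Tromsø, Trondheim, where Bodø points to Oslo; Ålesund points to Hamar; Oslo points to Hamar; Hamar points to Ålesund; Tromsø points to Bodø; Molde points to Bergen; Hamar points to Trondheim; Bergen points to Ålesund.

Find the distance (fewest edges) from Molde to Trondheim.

4

Distance 0: Molde.
Distance 1: Bergen.
Distance 2: Ålesund.
Distance 3: Hamar.
Distance 4: Trondheim — contains Trondheim.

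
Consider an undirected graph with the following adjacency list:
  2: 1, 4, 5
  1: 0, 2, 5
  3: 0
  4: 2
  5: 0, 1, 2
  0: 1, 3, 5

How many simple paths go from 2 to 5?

2–1–0–5
2–1–5
2–5

3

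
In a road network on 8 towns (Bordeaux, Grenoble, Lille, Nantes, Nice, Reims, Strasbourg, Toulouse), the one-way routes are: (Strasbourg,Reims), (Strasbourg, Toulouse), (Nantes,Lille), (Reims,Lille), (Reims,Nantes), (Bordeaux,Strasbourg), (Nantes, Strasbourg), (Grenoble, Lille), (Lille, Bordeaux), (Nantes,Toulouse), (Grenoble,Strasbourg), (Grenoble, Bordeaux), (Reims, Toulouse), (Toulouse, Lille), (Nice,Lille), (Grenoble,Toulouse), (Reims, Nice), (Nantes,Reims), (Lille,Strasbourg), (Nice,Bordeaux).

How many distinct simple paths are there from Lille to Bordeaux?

Lille→Bordeaux
Lille→Strasbourg→Reims→Nice→Bordeaux

2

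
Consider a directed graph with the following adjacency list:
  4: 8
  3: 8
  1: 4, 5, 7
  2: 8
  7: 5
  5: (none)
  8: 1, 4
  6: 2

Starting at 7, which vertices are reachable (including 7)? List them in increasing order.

5, 7

Start at 7.
Its neighbours: 5.
Nothing further is reachable.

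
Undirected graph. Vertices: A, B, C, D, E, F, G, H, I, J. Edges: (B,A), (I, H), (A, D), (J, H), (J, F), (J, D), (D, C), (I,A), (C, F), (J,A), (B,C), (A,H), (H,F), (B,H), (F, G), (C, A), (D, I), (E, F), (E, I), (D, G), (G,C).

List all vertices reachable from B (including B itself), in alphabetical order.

Start at B.
Its neighbours: A, C, H.
Then their neighbours: D, F, G, I, J.
Then next layer: E.
Every vertex is now reached.

A, B, C, D, E, F, G, H, I, J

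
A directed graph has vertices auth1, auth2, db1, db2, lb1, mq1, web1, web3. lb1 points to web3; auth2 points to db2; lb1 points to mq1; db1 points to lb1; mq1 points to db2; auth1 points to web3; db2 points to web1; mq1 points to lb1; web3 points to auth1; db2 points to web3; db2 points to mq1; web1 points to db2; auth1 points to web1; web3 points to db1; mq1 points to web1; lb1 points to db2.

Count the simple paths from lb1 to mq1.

3

lb1→db2→mq1
lb1→mq1
lb1→web3→auth1→web1→db2→mq1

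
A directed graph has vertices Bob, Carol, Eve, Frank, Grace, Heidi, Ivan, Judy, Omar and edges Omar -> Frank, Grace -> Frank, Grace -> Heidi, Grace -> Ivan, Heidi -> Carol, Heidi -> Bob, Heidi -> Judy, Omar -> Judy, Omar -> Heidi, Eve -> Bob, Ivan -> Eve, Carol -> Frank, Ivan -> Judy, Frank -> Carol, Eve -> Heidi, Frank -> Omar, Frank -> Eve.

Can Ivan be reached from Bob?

Bob has no outgoing edges, so nothing is reachable from it.

No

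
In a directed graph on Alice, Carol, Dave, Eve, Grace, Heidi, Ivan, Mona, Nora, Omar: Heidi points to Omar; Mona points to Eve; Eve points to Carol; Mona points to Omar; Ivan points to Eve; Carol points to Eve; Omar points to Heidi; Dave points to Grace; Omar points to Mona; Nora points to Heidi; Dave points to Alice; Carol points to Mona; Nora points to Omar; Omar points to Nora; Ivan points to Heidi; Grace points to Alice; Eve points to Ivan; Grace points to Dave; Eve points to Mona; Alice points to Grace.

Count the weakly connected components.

From Alice: component {Alice, Dave, Grace}.
From Carol: component {Carol, Eve, Heidi, Ivan, Mona, Nora, Omar}.
That's 2 components.

2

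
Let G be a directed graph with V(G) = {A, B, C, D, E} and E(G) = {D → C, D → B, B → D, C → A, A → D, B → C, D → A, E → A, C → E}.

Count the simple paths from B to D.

B→C→A→D
B→C→E→A→D
B→D

3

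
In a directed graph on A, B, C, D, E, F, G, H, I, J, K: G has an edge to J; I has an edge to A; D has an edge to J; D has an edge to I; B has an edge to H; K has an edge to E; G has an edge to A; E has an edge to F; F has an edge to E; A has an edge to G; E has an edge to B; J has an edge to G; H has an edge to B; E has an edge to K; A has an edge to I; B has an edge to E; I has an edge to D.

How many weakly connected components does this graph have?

3

From A: component {A, D, G, I, J}.
From B: component {B, E, F, H, K}.
From C: component {C}.
That's 3 components.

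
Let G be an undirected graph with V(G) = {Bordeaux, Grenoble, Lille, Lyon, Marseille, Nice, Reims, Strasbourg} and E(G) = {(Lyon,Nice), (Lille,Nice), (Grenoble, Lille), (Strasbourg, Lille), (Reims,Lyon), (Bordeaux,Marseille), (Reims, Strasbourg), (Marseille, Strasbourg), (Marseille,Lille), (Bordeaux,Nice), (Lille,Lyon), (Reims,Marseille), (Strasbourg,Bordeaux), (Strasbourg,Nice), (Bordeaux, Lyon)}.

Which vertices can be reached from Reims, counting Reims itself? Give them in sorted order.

Bordeaux, Grenoble, Lille, Lyon, Marseille, Nice, Reims, Strasbourg

Start at Reims.
Its neighbours: Lyon, Marseille, Strasbourg.
Then their neighbours: Bordeaux, Lille, Nice.
Then next layer: Grenoble.
Every vertex is now reached.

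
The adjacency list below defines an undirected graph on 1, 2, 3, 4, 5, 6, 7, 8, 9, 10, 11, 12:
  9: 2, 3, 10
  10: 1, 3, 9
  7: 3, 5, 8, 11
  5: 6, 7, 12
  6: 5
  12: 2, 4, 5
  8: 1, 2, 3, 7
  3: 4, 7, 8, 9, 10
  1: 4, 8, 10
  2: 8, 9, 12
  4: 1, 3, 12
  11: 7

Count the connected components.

From 1: component {1, 2, 3, 4, 5, 6, 7, 8, 9, 10, 11, 12}.
That's 1 component.

1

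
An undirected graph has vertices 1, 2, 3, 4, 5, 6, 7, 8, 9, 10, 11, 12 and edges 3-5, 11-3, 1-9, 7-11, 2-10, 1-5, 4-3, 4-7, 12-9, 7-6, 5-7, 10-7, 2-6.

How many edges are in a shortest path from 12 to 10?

Distance 0: 12.
Distance 1: 9.
Distance 2: 1.
Distance 3: 5.
Distance 4: 3, 7.
Distance 5: 4, 6, 10, 11 — contains 10.

5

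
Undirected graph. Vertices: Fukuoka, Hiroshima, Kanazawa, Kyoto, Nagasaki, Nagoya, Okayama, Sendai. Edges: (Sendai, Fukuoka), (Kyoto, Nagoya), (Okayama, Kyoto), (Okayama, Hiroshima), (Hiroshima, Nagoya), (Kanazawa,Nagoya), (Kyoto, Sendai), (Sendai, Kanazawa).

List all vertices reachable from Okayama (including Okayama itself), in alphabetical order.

Fukuoka, Hiroshima, Kanazawa, Kyoto, Nagoya, Okayama, Sendai

Start at Okayama.
Its neighbours: Hiroshima, Kyoto.
Then their neighbours: Nagoya, Sendai.
Then next layer: Fukuoka, Kanazawa.
Nothing further is reachable.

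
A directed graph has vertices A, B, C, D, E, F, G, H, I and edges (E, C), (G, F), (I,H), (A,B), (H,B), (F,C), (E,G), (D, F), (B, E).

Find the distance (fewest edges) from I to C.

4

Distance 0: I.
Distance 1: H.
Distance 2: B.
Distance 3: E.
Distance 4: C, G — contains C.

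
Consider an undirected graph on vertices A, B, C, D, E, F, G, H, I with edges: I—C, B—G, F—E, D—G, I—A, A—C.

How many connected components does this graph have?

4

From A: component {A, C, I}.
From B: component {B, D, G}.
From E: component {E, F}.
From H: component {H}.
That's 4 components.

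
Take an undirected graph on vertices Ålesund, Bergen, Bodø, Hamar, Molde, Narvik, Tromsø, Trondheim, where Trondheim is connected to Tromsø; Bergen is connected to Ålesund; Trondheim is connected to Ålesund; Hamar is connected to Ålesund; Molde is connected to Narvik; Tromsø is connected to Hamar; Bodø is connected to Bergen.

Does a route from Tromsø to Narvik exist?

Explore from Tromsø.
Distance 1: reach Hamar, Trondheim.
Distance 2: reach Ålesund.
Distance 3: reach Bergen.
Distance 4: reach Bodø.
The search is exhausted without reaching Narvik; it lies in a different component.

No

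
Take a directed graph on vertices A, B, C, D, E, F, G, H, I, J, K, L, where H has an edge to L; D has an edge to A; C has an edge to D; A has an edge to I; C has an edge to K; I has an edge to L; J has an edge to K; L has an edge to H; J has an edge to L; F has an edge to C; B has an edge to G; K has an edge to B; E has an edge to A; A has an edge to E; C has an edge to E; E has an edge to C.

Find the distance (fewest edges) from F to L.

5

Distance 0: F.
Distance 1: C.
Distance 2: D, E, K.
Distance 3: A, B.
Distance 4: G, I.
Distance 5: L — contains L.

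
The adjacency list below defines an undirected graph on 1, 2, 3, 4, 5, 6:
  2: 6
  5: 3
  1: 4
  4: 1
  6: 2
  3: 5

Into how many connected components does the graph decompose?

3

From 1: component {1, 4}.
From 2: component {2, 6}.
From 3: component {3, 5}.
That's 3 components.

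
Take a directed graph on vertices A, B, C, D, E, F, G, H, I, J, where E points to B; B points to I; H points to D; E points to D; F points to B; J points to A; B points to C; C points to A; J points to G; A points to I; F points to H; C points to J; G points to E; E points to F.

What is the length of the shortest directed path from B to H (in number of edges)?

Distance 0: B.
Distance 1: C, I.
Distance 2: A, J.
Distance 3: G.
Distance 4: E.
Distance 5: D, F.
Distance 6: H — contains H.

6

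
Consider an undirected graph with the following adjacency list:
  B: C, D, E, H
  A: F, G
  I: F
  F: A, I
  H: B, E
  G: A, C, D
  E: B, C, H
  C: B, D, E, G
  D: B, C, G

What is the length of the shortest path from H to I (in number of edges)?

6

Distance 0: H.
Distance 1: B, E.
Distance 2: C, D.
Distance 3: G.
Distance 4: A.
Distance 5: F.
Distance 6: I — contains I.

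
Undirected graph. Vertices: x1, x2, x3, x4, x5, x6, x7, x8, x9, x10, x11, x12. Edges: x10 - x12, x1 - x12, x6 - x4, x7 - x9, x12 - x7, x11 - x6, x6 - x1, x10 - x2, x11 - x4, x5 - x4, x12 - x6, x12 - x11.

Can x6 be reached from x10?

Explore from x10.
Distance 1: reach x2, x12.
Distance 2: reach x1, x6, x7, x11.
Found x6.

Yes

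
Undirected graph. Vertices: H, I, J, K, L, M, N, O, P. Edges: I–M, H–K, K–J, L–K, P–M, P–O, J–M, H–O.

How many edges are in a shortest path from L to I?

4

Distance 0: L.
Distance 1: K.
Distance 2: H, J.
Distance 3: M, O.
Distance 4: I, P — contains I.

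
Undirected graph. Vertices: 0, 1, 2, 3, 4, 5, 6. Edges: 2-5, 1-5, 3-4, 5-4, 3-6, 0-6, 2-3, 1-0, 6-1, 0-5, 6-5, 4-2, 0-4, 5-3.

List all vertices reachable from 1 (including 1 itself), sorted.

0, 1, 2, 3, 4, 5, 6

Start at 1.
Its neighbours: 0, 5, 6.
Then their neighbours: 2, 3, 4.
Every vertex is now reached.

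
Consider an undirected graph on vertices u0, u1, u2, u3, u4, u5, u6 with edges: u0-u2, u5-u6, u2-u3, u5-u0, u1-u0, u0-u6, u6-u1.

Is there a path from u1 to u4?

No

Explore from u1.
Distance 1: reach u0, u6.
Distance 2: reach u2, u5.
Distance 3: reach u3.
The search is exhausted without reaching u4; it lies in a different component.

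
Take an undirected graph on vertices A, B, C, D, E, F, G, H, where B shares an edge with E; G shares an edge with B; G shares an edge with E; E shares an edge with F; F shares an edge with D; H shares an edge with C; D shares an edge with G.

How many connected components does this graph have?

From A: component {A}.
From B: component {B, D, E, F, G}.
From C: component {C, H}.
That's 3 components.

3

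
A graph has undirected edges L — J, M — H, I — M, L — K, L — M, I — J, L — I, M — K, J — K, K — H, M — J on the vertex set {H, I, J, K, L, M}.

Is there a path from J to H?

Yes

Explore from J.
Distance 1: reach I, K, L, M.
Distance 2: reach H.
Found H.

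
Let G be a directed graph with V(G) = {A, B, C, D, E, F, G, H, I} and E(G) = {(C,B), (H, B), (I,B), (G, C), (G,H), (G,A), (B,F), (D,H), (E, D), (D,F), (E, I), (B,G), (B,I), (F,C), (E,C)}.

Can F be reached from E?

Yes

Explore from E.
Distance 1: reach C, D, I.
Distance 2: reach B, F, H.
Found F.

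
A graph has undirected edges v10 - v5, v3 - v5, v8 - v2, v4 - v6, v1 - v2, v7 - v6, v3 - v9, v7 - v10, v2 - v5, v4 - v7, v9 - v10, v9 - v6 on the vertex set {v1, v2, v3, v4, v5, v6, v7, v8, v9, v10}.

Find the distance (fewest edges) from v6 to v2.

4

Distance 0: v6.
Distance 1: v4, v7, v9.
Distance 2: v3, v10.
Distance 3: v5.
Distance 4: v2 — contains v2.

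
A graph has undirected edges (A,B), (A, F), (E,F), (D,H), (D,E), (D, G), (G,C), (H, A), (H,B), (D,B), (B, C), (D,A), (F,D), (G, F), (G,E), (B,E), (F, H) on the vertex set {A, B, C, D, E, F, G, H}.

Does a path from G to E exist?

Yes

Explore from G.
Distance 1: reach C, D, E, F.
Found E.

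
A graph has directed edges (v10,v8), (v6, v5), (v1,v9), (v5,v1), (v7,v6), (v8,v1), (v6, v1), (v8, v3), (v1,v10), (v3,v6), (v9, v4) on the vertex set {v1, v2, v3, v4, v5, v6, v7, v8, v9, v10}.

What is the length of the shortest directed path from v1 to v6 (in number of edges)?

4

Distance 0: v1.
Distance 1: v9, v10.
Distance 2: v4, v8.
Distance 3: v3.
Distance 4: v6 — contains v6.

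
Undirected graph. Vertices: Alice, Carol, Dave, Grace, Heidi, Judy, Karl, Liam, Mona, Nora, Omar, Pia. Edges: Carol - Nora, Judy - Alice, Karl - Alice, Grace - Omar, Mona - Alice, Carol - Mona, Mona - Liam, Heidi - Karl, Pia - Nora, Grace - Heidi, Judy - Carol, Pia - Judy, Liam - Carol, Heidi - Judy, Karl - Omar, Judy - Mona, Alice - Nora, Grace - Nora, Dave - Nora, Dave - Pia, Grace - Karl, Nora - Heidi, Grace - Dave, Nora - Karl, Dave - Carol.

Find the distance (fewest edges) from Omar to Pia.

Distance 0: Omar.
Distance 1: Grace, Karl.
Distance 2: Alice, Dave, Heidi, Nora.
Distance 3: Carol, Judy, Mona, Pia — contains Pia.

3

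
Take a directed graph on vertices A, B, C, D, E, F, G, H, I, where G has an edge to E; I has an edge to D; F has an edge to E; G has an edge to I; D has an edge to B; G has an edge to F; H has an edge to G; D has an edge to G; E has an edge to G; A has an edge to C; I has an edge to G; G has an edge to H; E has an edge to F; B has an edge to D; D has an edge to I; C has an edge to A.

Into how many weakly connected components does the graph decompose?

2

From A: component {A, C}.
From B: component {B, D, E, F, G, H, I}.
That's 2 components.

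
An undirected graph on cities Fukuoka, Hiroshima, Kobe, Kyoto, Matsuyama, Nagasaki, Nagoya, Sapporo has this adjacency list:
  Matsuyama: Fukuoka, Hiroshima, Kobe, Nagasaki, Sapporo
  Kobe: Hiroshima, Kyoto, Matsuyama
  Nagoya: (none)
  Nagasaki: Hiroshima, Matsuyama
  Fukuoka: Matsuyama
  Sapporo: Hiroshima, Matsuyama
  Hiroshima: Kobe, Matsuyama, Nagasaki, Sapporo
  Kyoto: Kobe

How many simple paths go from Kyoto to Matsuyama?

Kyoto–Kobe–Hiroshima–Matsuyama
Kyoto–Kobe–Hiroshima–Nagasaki–Matsuyama
Kyoto–Kobe–Hiroshima–Sapporo–Matsuyama
Kyoto–Kobe–Matsuyama

4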